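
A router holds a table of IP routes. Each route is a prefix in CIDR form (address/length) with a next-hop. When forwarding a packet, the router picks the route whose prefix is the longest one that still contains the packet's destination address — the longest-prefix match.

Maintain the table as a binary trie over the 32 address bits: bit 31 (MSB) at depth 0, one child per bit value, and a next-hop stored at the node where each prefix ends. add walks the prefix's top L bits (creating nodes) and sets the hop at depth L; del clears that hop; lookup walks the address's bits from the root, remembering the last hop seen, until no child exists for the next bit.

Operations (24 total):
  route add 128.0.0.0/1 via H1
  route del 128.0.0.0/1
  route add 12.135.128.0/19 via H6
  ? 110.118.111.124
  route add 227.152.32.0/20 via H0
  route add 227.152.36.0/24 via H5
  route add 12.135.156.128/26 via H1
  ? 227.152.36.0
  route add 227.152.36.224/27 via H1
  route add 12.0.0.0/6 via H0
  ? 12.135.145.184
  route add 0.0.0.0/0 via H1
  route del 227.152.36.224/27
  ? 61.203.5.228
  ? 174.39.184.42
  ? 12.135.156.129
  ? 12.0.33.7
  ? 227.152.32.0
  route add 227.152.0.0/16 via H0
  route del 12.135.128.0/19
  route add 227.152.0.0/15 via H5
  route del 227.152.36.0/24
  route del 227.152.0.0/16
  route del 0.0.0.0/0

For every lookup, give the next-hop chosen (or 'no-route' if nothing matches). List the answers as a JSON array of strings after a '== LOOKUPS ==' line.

Trace:
  add 128.0.0.0/1 -> H1 at depth 1
  - 128.0.0.0/1 clear@1
  add 12.135.128.0/19 -> H6 at depth 19
  ? 110.118.111.124  path d0:-→d1:-  best=no-route
  add 227.152.32.0/20 -> H0 at depth 20
  add 227.152.36.0/24 -> H5 at depth 24
  add 12.135.156.128/26 -> H1 at depth 26
  ? 227.152.36.0  path d0:-→d1:-→d2:-→d3:-→d4:-→d5:-→d6:-→d7:-→d8:-→d9:-→d10:-→d11:-→d12:-→d13:-→d14:-→d15:-→d16:-→d17:-→d18:-→d19:-→d20:H0→d21:-→d22:-→d23:-→d24:H5  best=H5
  add 227.152.36.224/27 -> H1 at depth 27
  add 12.0.0.0/6 -> H0 at depth 6
  ? 12.135.145.184  path d0:-→d1:-→d2:-→d3:-→d4:-→d5:-→d6:H0→d7:-→d8:-→d9:-→d10:-→d11:-→d12:-→d13:-→d14:-→d15:-→d16:-→d17:-→d18:-→d19:H6→d20:-  best=H6
  add 0.0.0.0/0 -> H1 at depth 0
  - 227.152.36.224/27 clear@27
  ? 61.203.5.228  path d0:H1→d1:-→d2:-  best=H1
  ? 174.39.184.42  path d0:H1→d1:-  best=H1
  ? 12.135.156.129  path d0:H1→d1:-→d2:-→d3:-→d4:-→d5:-→d6:H0→d7:-→d8:-→d9:-→d10:-→d11:-→d12:-→d13:-→d14:-→d15:-→d16:-→d17:-→d18:-→d19:H6→d20:-→d21:-→d22:-→d23:-→d24:-→d25:-→d26:H1  best=H1
  ? 12.0.33.7  path d0:H1→d1:-→d2:-→d3:-→d4:-→d5:-→d6:H0→d7:-→d8:-  best=H0
  ? 227.152.32.0  path d0:H1→d1:-→d2:-→d3:-→d4:-→d5:-→d6:-→d7:-→d8:-→d9:-→d10:-→d11:-→d12:-→d13:-→d14:-→d15:-→d16:-→d17:-→d18:-→d19:-→d20:H0→d21:-  best=H0
  add 227.152.0.0/16 -> H0 at depth 16
  - 12.135.128.0/19 clear@19
  add 227.152.0.0/15 -> H5 at depth 15
  - 227.152.36.0/24 clear@24
  - 227.152.0.0/16 clear@16
  - 0.0.0.0/0 clear@0

== LOOKUPS ==
["no-route","H5","H6","H1","H1","H1","H0","H0"]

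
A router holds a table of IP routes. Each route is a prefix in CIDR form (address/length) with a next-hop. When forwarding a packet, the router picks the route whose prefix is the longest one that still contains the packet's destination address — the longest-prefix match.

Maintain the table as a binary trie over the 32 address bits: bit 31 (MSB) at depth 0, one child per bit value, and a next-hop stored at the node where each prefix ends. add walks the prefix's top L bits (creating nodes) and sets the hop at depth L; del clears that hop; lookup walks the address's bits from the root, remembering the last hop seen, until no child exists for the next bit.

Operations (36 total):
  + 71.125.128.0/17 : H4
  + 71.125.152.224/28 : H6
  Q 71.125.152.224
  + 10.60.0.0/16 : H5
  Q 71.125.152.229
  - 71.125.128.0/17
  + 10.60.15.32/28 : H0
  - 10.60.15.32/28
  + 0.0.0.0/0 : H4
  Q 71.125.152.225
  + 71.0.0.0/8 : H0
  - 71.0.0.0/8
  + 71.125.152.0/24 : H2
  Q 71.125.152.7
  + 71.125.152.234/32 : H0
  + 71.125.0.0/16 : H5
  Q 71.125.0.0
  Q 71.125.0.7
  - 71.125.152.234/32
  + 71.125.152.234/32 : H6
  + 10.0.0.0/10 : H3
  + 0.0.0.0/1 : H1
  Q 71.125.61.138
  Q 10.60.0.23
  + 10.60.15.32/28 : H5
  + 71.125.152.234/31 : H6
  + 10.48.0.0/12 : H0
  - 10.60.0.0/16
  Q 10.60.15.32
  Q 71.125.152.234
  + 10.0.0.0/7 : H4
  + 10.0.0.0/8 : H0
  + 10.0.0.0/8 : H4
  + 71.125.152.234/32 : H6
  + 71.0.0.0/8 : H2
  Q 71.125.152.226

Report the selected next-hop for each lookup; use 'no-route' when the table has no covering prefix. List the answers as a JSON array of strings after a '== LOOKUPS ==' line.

Process each operation:
  add 71.125.128.0/17 -> H4 at depth 17
  add 71.125.152.224/28 -> H6 at depth 28
  lookup 71.125.152.224: bits 0100011101111101100110001110 walk d0:-→d1:-→d2:-→d3:-→d4:-→d5:-→d6:-→d7:-→d8:-→d9:-→d10:-→d11:-→d12:-→d13:-→d14:-→d15:-→d16:-→d17:H4→d18:-→d19:-→d20:-→d21:-→d22:-→d23:-→d24:-→d25:-→d26:-→d27:-→d28:H6 -> H6
  add 10.60.0.0/16 -> H5 at depth 16
  lookup 71.125.152.229: bits 0100011101111101100110001110 walk d0:-→d1:-→d2:-→d3:-→d4:-→d5:-→d6:-→d7:-→d8:-→d9:-→d10:-→d11:-→d12:-→d13:-→d14:-→d15:-→d16:-→d17:H4→d18:-→d19:-→d20:-→d21:-→d22:-→d23:-→d24:-→d25:-→d26:-→d27:-→d28:H6 -> H6
  del 71.125.128.0/17 (clear depth 17)
  add 10.60.15.32/28 -> H0 at depth 28
  del 10.60.15.32/28 (clear depth 28)
  add 0.0.0.0/0 -> H4 at depth 0
  lookup 71.125.152.225: bits 0100011101111101100110001110 walk d0:H4→d1:-→d2:-→d3:-→d4:-→d5:-→d6:-→d7:-→d8:-→d9:-→d10:-→d11:-→d12:-→d13:-→d14:-→d15:-→d16:-→d17:-→d18:-→d19:-→d20:-→d21:-→d22:-→d23:-→d24:-→d25:-→d26:-→d27:-→d28:H6 -> H6
  add 71.0.0.0/8 -> H0 at depth 8
  del 71.0.0.0/8 (clear depth 8)
  add 71.125.152.0/24 -> H2 at depth 24
  lookup 71.125.152.7: bits 010001110111110110011000 walk d0:H4→d1:-→d2:-→d3:-→d4:-→d5:-→d6:-→d7:-→d8:-→d9:-→d10:-→d11:-→d12:-→d13:-→d14:-→d15:-→d16:-→d17:-→d18:-→d19:-→d20:-→d21:-→d22:-→d23:-→d24:H2 -> H2
  add 71.125.152.234/32 -> H0 at depth 32
  add 71.125.0.0/16 -> H5 at depth 16
  lookup 71.125.0.0: bits 0100011101111101 walk d0:H4→d1:-→d2:-→d3:-→d4:-→d5:-→d6:-→d7:-→d8:-→d9:-→d10:-→d11:-→d12:-→d13:-→d14:-→d15:-→d16:H5 -> H5
  lookup 71.125.0.7: bits 0100011101111101 walk d0:H4→d1:-→d2:-→d3:-→d4:-→d5:-→d6:-→d7:-→d8:-→d9:-→d10:-→d11:-→d12:-→d13:-→d14:-→d15:-→d16:H5 -> H5
  del 71.125.152.234/32 (clear depth 32)
  add 71.125.152.234/32 -> H6 at depth 32
  add 10.0.0.0/10 -> H3 at depth 10
  add 0.0.0.0/1 -> H1 at depth 1
  lookup 71.125.61.138: bits 0100011101111101 walk d0:H4→d1:H1→d2:-→d3:-→d4:-→d5:-→d6:-→d7:-→d8:-→d9:-→d10:-→d11:-→d12:-→d13:-→d14:-→d15:-→d16:H5 -> H5
  lookup 10.60.0.23: bits 00001010001111000000 walk d0:H4→d1:H1→d2:-→d3:-→d4:-→d5:-→d6:-→d7:-→d8:-→d9:-→d10:H3→d11:-→d12:-→d13:-→d14:-→d15:-→d16:H5→d17:-→d18:-→d19:-→d20:- -> H5
  add 10.60.15.32/28 -> H5 at depth 28
  add 71.125.152.234/31 -> H6 at depth 31
  add 10.48.0.0/12 -> H0 at depth 12
  del 10.60.0.0/16 (clear depth 16)
  lookup 10.60.15.32: bits 0000101000111100000011110010 walk d0:H4→d1:H1→d2:-→d3:-→d4:-→d5:-→d6:-→d7:-→d8:-→d9:-→d10:H3→d11:-→d12:H0→d13:-→d14:-→d15:-→d16:-→d17:-→d18:-→d19:-→d20:-→d21:-→d22:-→d23:-→d24:-→d25:-→d26:-→d27:-→d28:H5 -> H5
  lookup 71.125.152.234: bits 01000111011111011001100011101010 walk d0:H4→d1:H1→d2:-→d3:-→d4:-→d5:-→d6:-→d7:-→d8:-→d9:-→d10:-→d11:-→d12:-→d13:-→d14:-→d15:-→d16:H5→d17:-→d18:-→d19:-→d20:-→d21:-→d22:-→d23:-→d24:H2→d25:-→d26:-→d27:-→d28:H6→d29:-→d30:-→d31:H6→d32:H6 -> H6
  add 10.0.0.0/7 -> H4 at depth 7
  add 10.0.0.0/8 -> H0 at depth 8
  add 10.0.0.0/8 -> H4 at depth 8
  add 71.125.152.234/32 -> H6 at depth 32
  add 71.0.0.0/8 -> H2 at depth 8
  lookup 71.125.152.226: bits 0100011101111101100110001110 walk d0:H4→d1:H1→d2:-→d3:-→d4:-→d5:-→d6:-→d7:-→d8:H2→d9:-→d10:-→d11:-→d12:-→d13:-→d14:-→d15:-→d16:H5→d17:-→d18:-→d19:-→d20:-→d21:-→d22:-→d23:-→d24:H2→d25:-→d26:-→d27:-→d28:H6 -> H6

== LOOKUPS ==
["H6","H6","H6","H2","H5","H5","H5","H5","H5","H6","H6"]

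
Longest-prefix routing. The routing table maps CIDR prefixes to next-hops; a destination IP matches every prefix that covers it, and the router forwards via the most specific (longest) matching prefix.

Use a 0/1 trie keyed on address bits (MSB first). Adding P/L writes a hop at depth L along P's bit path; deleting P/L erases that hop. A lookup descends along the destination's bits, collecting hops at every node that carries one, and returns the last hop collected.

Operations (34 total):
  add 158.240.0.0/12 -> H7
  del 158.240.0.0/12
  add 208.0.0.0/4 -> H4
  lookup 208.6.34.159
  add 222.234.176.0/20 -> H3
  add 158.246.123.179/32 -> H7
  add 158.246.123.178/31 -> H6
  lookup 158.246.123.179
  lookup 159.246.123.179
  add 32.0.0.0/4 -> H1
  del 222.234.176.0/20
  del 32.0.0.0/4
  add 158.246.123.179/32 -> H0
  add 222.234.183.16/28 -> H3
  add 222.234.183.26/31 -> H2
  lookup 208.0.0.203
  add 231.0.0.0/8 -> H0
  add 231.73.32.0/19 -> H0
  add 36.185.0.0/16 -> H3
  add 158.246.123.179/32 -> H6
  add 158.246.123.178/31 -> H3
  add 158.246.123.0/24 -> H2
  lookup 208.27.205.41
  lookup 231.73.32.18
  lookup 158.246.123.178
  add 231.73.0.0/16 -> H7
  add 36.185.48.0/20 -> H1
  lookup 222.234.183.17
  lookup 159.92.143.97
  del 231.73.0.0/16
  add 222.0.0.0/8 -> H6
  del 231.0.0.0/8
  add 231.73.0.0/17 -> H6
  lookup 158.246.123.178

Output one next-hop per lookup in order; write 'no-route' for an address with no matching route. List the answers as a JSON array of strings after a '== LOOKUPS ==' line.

Apply in order:
  + 158.240.0.0/12 (H7) depth=12
  del 158.240.0.0/12 (clear depth 12)
  + 208.0.0.0/4 (H4) depth=4
  Q 208.6.34.159: descend 1101 ; hops seen [H4] ; pick H4
  + 222.234.176.0/20 (H3) depth=20
  + 158.246.123.179/32 (H7) depth=32
  + 158.246.123.178/31 (H6) depth=31
  Q 158.246.123.179: descend 10011110111101100111101110110011 ; hops seen [H6,H7] ; pick H7
  Q 159.246.123.179: descend 1001111 ; hops seen [∅] ; pick no-route
  + 32.0.0.0/4 (H1) depth=4
  del 222.234.176.0/20 (clear depth 20)
  del 32.0.0.0/4 (clear depth 4)
  + 158.246.123.179/32 (H0) depth=32
  + 222.234.183.16/28 (H3) depth=28
  + 222.234.183.26/31 (H2) depth=31
  Q 208.0.0.203: descend 1101 ; hops seen [H4] ; pick H4
  + 231.0.0.0/8 (H0) depth=8
  + 231.73.32.0/19 (H0) depth=19
  + 36.185.0.0/16 (H3) depth=16
  + 158.246.123.179/32 (H6) depth=32
  + 158.246.123.178/31 (H3) depth=31
  + 158.246.123.0/24 (H2) depth=24
  Q 208.27.205.41: descend 1101 ; hops seen [H4] ; pick H4
  Q 231.73.32.18: descend 1110011101001001001 ; hops seen [H0,H0] ; pick H0
  Q 158.246.123.178: descend 1001111011110110011110111011001 ; hops seen [H2,H3] ; pick H3
  + 231.73.0.0/16 (H7) depth=16
  + 36.185.48.0/20 (H1) depth=20
  Q 222.234.183.17: descend 1101111011101010101101110001 ; hops seen [H4,H3] ; pick H3
  Q 159.92.143.97: descend 1001111 ; hops seen [∅] ; pick no-route
  del 231.73.0.0/16 (clear depth 16)
  + 222.0.0.0/8 (H6) depth=8
  del 231.0.0.0/8 (clear depth 8)
  + 231.73.0.0/17 (H6) depth=17
  Q 158.246.123.178: descend 1001111011110110011110111011001 ; hops seen [H2,H3] ; pick H3

== LOOKUPS ==
["H4","H7","no-route","H4","H4","H0","H3","H3","no-route","H3"]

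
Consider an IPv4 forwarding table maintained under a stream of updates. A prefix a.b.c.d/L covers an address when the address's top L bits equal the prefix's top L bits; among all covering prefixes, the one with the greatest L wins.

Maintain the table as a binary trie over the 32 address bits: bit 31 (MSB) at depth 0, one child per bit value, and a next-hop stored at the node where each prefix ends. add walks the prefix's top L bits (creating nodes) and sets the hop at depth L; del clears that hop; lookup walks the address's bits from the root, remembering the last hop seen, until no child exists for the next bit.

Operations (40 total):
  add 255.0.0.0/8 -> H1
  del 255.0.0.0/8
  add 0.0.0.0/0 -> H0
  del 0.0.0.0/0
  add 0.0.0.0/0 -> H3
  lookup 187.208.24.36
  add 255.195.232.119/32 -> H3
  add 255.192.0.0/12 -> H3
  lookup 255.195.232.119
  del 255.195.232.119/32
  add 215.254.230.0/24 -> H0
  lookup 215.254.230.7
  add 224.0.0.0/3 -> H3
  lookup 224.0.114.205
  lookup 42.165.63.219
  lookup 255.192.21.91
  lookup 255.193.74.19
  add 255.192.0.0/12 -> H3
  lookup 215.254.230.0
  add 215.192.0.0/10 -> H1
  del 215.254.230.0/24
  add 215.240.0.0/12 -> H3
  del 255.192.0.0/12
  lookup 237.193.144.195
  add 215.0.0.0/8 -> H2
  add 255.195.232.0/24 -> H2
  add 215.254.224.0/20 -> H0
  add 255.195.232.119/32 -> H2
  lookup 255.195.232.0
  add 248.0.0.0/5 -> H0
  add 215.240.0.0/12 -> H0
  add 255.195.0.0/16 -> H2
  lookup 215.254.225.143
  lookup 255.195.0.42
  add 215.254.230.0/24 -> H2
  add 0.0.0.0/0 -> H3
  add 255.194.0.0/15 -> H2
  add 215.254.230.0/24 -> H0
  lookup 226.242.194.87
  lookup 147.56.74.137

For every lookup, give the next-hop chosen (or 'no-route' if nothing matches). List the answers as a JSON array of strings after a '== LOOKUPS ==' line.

Process each operation:
  + 255.0.0.0/8 (H1) depth=8
  del 255.0.0.0/8 (clear depth 8)
  + 0.0.0.0/0 (H0) depth=0
  del 0.0.0.0/0 (clear depth 0)
  + 0.0.0.0/0 (H3) depth=0
  lookup 187.208.24.36: bits 1 walk d0:H3→d1:- -> H3
  + 255.195.232.119/32 (H3) depth=32
  + 255.192.0.0/12 (H3) depth=12
  lookup 255.195.232.119: bits 11111111110000111110100001110111 walk d0:H3→d1:-→d2:-→d3:-→d4:-→d5:-→d6:-→d7:-→d8:-→d9:-→d10:-→d11:-→d12:H3→d13:-→d14:-→d15:-→d16:-→d17:-→d18:-→d19:-→d20:-→d21:-→d22:-→d23:-→d24:-→d25:-→d26:-→d27:-→d28:-→d29:-→d30:-→d31:-→d32:H3 -> H3
  del 255.195.232.119/32 (clear depth 32)
  + 215.254.230.0/24 (H0) depth=24
  lookup 215.254.230.7: bits 110101111111111011100110 walk d0:H3→d1:-→d2:-→d3:-→d4:-→d5:-→d6:-→d7:-→d8:-→d9:-→d10:-→d11:-→d12:-→d13:-→d14:-→d15:-→d16:-→d17:-→d18:-→d19:-→d20:-→d21:-→d22:-→d23:-→d24:H0 -> H0
  + 224.0.0.0/3 (H3) depth=3
  lookup 224.0.114.205: bits 111 walk d0:H3→d1:-→d2:-→d3:H3 -> H3
  lookup 42.165.63.219: bits ε walk d0:H3 -> H3
  lookup 255.192.21.91: bits 11111111110000 walk d0:H3→d1:-→d2:-→d3:H3→d4:-→d5:-→d6:-→d7:-→d8:-→d9:-→d10:-→d11:-→d12:H3→d13:-→d14:- -> H3
  lookup 255.193.74.19: bits 11111111110000 walk d0:H3→d1:-→d2:-→d3:H3→d4:-→d5:-→d6:-→d7:-→d8:-→d9:-→d10:-→d11:-→d12:H3→d13:-→d14:- -> H3
  + 255.192.0.0/12 (H3) depth=12
  lookup 215.254.230.0: bits 110101111111111011100110 walk d0:H3→d1:-→d2:-→d3:-→d4:-→d5:-→d6:-→d7:-→d8:-→d9:-→d10:-→d11:-→d12:-→d13:-→d14:-→d15:-→d16:-→d17:-→d18:-→d19:-→d20:-→d21:-→d22:-→d23:-→d24:H0 -> H0
  + 215.192.0.0/10 (H1) depth=10
  del 215.254.230.0/24 (clear depth 24)
  + 215.240.0.0/12 (H3) depth=12
  del 255.192.0.0/12 (clear depth 12)
  lookup 237.193.144.195: bits 111 walk d0:H3→d1:-→d2:-→d3:H3 -> H3
  + 215.0.0.0/8 (H2) depth=8
  + 255.195.232.0/24 (H2) depth=24
  + 215.254.224.0/20 (H0) depth=20
  + 255.195.232.119/32 (H2) depth=32
  lookup 255.195.232.0: bits 1111111111000011111010000 walk d0:H3→d1:-→d2:-→d3:H3→d4:-→d5:-→d6:-→d7:-→d8:-→d9:-→d10:-→d11:-→d12:-→d13:-→d14:-→d15:-→d16:-→d17:-→d18:-→d19:-→d20:-→d21:-→d22:-→d23:-→d24:H2→d25:- -> H2
  + 248.0.0.0/5 (H0) depth=5
  + 215.240.0.0/12 (H0) depth=12
  + 255.195.0.0/16 (H2) depth=16
  lookup 215.254.225.143: bits 110101111111111011100 walk d0:H3→d1:-→d2:-→d3:-→d4:-→d5:-→d6:-→d7:-→d8:H2→d9:-→d10:H1→d11:-→d12:H0→d13:-→d14:-→d15:-→d16:-→d17:-→d18:-→d19:-→d20:H0→d21:- -> H0
  lookup 255.195.0.42: bits 1111111111000011 walk d0:H3→d1:-→d2:-→d3:H3→d4:-→d5:H0→d6:-→d7:-→d8:-→d9:-→d10:-→d11:-→d12:-→d13:-→d14:-→d15:-→d16:H2 -> H2
  + 215.254.230.0/24 (H2) depth=24
  + 0.0.0.0/0 (H3) depth=0
  + 255.194.0.0/15 (H2) depth=15
  + 215.254.230.0/24 (H0) depth=24
  lookup 226.242.194.87: bits 111 walk d0:H3→d1:-→d2:-→d3:H3 -> H3
  lookup 147.56.74.137: bits 1 walk d0:H3→d1:- -> H3

== LOOKUPS ==
["H3","H3","H0","H3","H3","H3","H3","H0","H3","H2","H0","H2","H3","H3"]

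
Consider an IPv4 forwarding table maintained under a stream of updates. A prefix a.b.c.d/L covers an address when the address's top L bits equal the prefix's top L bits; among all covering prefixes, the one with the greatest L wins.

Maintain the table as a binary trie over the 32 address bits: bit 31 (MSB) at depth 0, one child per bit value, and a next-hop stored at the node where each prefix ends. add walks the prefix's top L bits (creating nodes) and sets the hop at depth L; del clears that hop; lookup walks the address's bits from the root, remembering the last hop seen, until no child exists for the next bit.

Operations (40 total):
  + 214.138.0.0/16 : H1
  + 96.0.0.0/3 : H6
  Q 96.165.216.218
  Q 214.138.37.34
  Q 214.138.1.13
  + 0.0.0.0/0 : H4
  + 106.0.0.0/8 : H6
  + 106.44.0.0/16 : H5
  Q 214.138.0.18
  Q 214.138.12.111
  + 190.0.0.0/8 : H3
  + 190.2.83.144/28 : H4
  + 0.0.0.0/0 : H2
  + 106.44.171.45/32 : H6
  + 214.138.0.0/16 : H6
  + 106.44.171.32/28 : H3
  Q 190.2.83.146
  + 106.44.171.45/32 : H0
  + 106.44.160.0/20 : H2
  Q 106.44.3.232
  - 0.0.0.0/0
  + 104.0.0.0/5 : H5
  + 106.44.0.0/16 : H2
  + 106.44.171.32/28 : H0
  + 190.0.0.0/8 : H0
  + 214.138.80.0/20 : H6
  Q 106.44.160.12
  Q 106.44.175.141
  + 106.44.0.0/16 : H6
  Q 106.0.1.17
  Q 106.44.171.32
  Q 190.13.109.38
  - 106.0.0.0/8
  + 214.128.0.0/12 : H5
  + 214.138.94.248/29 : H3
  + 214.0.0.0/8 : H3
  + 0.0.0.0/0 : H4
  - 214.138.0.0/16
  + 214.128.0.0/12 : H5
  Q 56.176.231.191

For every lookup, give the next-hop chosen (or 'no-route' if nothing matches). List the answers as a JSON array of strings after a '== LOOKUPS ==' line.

Apply in order:
  + 214.138.0.0/16 (H1) depth=16
  + 96.0.0.0/3 (H6) depth=3
  lookup 96.165.216.218: bits 011 walk d0:-→d1:-→d2:-→d3:H6 -> H6
  lookup 214.138.37.34: bits 1101011010001010 walk d0:-→d1:-→d2:-→d3:-→d4:-→d5:-→d6:-→d7:-→d8:-→d9:-→d10:-→d11:-→d12:-→d13:-→d14:-→d15:-→d16:H1 -> H1
  lookup 214.138.1.13: bits 1101011010001010 walk d0:-→d1:-→d2:-→d3:-→d4:-→d5:-→d6:-→d7:-→d8:-→d9:-→d10:-→d11:-→d12:-→d13:-→d14:-→d15:-→d16:H1 -> H1
  + 0.0.0.0/0 (H4) depth=0
  + 106.0.0.0/8 (H6) depth=8
  + 106.44.0.0/16 (H5) depth=16
  lookup 214.138.0.18: bits 1101011010001010 walk d0:H4→d1:-→d2:-→d3:-→d4:-→d5:-→d6:-→d7:-→d8:-→d9:-→d10:-→d11:-→d12:-→d13:-→d14:-→d15:-→d16:H1 -> H1
  lookup 214.138.12.111: bits 1101011010001010 walk d0:H4→d1:-→d2:-→d3:-→d4:-→d5:-→d6:-→d7:-→d8:-→d9:-→d10:-→d11:-→d12:-→d13:-→d14:-→d15:-→d16:H1 -> H1
  + 190.0.0.0/8 (H3) depth=8
  + 190.2.83.144/28 (H4) depth=28
  + 0.0.0.0/0 (H2) depth=0
  + 106.44.171.45/32 (H6) depth=32
  + 214.138.0.0/16 (H6) depth=16
  + 106.44.171.32/28 (H3) depth=28
  lookup 190.2.83.146: bits 1011111000000010010100111001 walk d0:H2→d1:-→d2:-→d3:-→d4:-→d5:-→d6:-→d7:-→d8:H3→d9:-→d10:-→d11:-→d12:-→d13:-→d14:-→d15:-→d16:-→d17:-→d18:-→d19:-→d20:-→d21:-→d22:-→d23:-→d24:-→d25:-→d26:-→d27:-→d28:H4 -> H4
  + 106.44.171.45/32 (H0) depth=32
  + 106.44.160.0/20 (H2) depth=20
  lookup 106.44.3.232: bits 0110101000101100 walk d0:H2→d1:-→d2:-→d3:H6→d4:-→d5:-→d6:-→d7:-→d8:H6→d9:-→d10:-→d11:-→d12:-→d13:-→d14:-→d15:-→d16:H5 -> H5
  del 0.0.0.0/0 (clear depth 0)
  + 104.0.0.0/5 (H5) depth=5
  + 106.44.0.0/16 (H2) depth=16
  + 106.44.171.32/28 (H0) depth=28
  + 190.0.0.0/8 (H0) depth=8
  + 214.138.80.0/20 (H6) depth=20
  lookup 106.44.160.12: bits 01101010001011001010 walk d0:-→d1:-→d2:-→d3:H6→d4:-→d5:H5→d6:-→d7:-→d8:H6→d9:-→d10:-→d11:-→d12:-→d13:-→d14:-→d15:-→d16:H2→d17:-→d18:-→d19:-→d20:H2 -> H2
  lookup 106.44.175.141: bits 011010100010110010101 walk d0:-→d1:-→d2:-→d3:H6→d4:-→d5:H5→d6:-→d7:-→d8:H6→d9:-→d10:-→d11:-→d12:-→d13:-→d14:-→d15:-→d16:H2→d17:-→d18:-→d19:-→d20:H2→d21:- -> H2
  + 106.44.0.0/16 (H6) depth=16
  lookup 106.0.1.17: bits 0110101000 walk d0:-→d1:-→d2:-→d3:H6→d4:-→d5:H5→d6:-→d7:-→d8:H6→d9:-→d10:- -> H6
  lookup 106.44.171.32: bits 0110101000101100101010110010 walk d0:-→d1:-→d2:-→d3:H6→d4:-→d5:H5→d6:-→d7:-→d8:H6→d9:-→d10:-→d11:-→d12:-→d13:-→d14:-→d15:-→d16:H6→d17:-→d18:-→d19:-→d20:H2→d21:-→d22:-→d23:-→d24:-→d25:-→d26:-→d27:-→d28:H0 -> H0
  lookup 190.13.109.38: bits 101111100000 walk d0:-→d1:-→d2:-→d3:-→d4:-→d5:-→d6:-→d7:-→d8:H0→d9:-→d10:-→d11:-→d12:- -> H0
  del 106.0.0.0/8 (clear depth 8)
  + 214.128.0.0/12 (H5) depth=12
  + 214.138.94.248/29 (H3) depth=29
  + 214.0.0.0/8 (H3) depth=8
  + 0.0.0.0/0 (H4) depth=0
  del 214.138.0.0/16 (clear depth 16)
  + 214.128.0.0/12 (H5) depth=12
  lookup 56.176.231.191: bits 0 walk d0:H4→d1:- -> H4

== LOOKUPS ==
["H6","H1","H1","H1","H1","H4","H5","H2","H2","H6","H0","H0","H4"]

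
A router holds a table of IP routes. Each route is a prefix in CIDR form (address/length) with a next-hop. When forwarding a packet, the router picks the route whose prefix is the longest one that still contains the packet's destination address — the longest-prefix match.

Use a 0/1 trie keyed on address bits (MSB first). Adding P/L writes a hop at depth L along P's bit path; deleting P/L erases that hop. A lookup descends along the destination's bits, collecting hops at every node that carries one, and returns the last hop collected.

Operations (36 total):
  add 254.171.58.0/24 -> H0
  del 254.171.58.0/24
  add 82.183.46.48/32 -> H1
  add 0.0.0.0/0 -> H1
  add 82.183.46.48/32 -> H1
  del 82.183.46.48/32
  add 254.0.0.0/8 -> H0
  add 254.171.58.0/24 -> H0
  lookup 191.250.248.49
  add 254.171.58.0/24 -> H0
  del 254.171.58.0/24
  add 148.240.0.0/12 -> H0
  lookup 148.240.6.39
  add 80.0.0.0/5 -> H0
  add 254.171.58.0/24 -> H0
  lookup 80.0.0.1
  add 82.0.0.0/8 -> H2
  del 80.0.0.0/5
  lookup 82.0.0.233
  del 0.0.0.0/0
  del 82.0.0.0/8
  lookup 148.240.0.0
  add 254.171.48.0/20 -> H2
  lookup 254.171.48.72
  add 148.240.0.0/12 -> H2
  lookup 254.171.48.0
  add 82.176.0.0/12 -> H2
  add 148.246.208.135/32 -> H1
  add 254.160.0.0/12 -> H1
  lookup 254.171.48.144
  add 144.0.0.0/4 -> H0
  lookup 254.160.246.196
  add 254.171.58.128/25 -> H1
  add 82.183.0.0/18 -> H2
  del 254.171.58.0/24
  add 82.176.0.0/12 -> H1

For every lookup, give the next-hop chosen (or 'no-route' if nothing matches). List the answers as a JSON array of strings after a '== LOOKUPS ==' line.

Trace:
  add 254.171.58.0/24 -> H0 at depth 24
  - 254.171.58.0/24 clear@24
  add 82.183.46.48/32 -> H1 at depth 32
  add 0.0.0.0/0 -> H1 at depth 0
  add 82.183.46.48/32 -> H1 at depth 32
  - 82.183.46.48/32 clear@32
  add 254.0.0.0/8 -> H0 at depth 8
  add 254.171.58.0/24 -> H0 at depth 24
  lookup 191.250.248.49: bits 1 walk d0:H1→d1:- -> H1
  add 254.171.58.0/24 -> H0 at depth 24
  - 254.171.58.0/24 clear@24
  add 148.240.0.0/12 -> H0 at depth 12
  lookup 148.240.6.39: bits 100101001111 walk d0:H1→d1:-→d2:-→d3:-→d4:-→d5:-→d6:-→d7:-→d8:-→d9:-→d10:-→d11:-→d12:H0 -> H0
  add 80.0.0.0/5 -> H0 at depth 5
  add 254.171.58.0/24 -> H0 at depth 24
  lookup 80.0.0.1: bits 010100 walk d0:H1→d1:-→d2:-→d3:-→d4:-→d5:H0→d6:- -> H0
  add 82.0.0.0/8 -> H2 at depth 8
  - 80.0.0.0/5 clear@5
  lookup 82.0.0.233: bits 01010010 walk d0:H1→d1:-→d2:-→d3:-→d4:-→d5:-→d6:-→d7:-→d8:H2 -> H2
  - 0.0.0.0/0 clear@0
  - 82.0.0.0/8 clear@8
  lookup 148.240.0.0: bits 100101001111 walk d0:-→d1:-→d2:-→d3:-→d4:-→d5:-→d6:-→d7:-→d8:-→d9:-→d10:-→d11:-→d12:H0 -> H0
  add 254.171.48.0/20 -> H2 at depth 20
  lookup 254.171.48.72: bits 11111110101010110011 walk d0:-→d1:-→d2:-→d3:-→d4:-→d5:-→d6:-→d7:-→d8:H0→d9:-→d10:-→d11:-→d12:-→d13:-→d14:-→d15:-→d16:-→d17:-→d18:-→d19:-→d20:H2 -> H2
  add 148.240.0.0/12 -> H2 at depth 12
  lookup 254.171.48.0: bits 11111110101010110011 walk d0:-→d1:-→d2:-→d3:-→d4:-→d5:-→d6:-→d7:-→d8:H0→d9:-→d10:-→d11:-→d12:-→d13:-→d14:-→d15:-→d16:-→d17:-→d18:-→d19:-→d20:H2 -> H2
  add 82.176.0.0/12 -> H2 at depth 12
  add 148.246.208.135/32 -> H1 at depth 32
  add 254.160.0.0/12 -> H1 at depth 12
  lookup 254.171.48.144: bits 11111110101010110011 walk d0:-→d1:-→d2:-→d3:-→d4:-→d5:-→d6:-→d7:-→d8:H0→d9:-→d10:-→d11:-→d12:H1→d13:-→d14:-→d15:-→d16:-→d17:-→d18:-→d19:-→d20:H2 -> H2
  add 144.0.0.0/4 -> H0 at depth 4
  lookup 254.160.246.196: bits 111111101010 walk d0:-→d1:-→d2:-→d3:-→d4:-→d5:-→d6:-→d7:-→d8:H0→d9:-→d10:-→d11:-→d12:H1 -> H1
  add 254.171.58.128/25 -> H1 at depth 25
  add 82.183.0.0/18 -> H2 at depth 18
  - 254.171.58.0/24 clear@24
  add 82.176.0.0/12 -> H1 at depth 12

== LOOKUPS ==
["H1","H0","H0","H2","H0","H2","H2","H2","H1"]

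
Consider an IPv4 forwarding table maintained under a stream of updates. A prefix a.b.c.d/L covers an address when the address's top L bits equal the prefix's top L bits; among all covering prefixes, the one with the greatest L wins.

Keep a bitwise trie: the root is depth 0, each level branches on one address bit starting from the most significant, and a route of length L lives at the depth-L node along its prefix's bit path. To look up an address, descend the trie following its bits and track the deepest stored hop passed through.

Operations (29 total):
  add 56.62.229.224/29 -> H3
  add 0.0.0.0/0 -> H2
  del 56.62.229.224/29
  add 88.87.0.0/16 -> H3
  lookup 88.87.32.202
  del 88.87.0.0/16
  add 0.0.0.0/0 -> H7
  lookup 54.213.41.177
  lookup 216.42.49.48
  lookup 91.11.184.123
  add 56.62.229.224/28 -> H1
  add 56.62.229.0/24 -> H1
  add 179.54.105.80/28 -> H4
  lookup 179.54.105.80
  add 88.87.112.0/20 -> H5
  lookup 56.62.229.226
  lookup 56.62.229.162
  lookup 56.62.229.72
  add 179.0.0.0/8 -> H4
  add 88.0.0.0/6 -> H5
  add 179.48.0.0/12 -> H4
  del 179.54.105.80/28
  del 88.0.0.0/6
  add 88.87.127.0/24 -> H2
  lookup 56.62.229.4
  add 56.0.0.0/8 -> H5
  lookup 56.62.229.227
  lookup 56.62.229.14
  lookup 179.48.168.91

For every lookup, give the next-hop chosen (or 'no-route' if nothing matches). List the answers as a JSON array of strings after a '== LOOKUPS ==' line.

Process each operation:
  add 56.62.229.224/29 -> H3 at depth 29
  add 0.0.0.0/0 -> H2 at depth 0
  del 56.62.229.224/29 (clear depth 29)
  add 88.87.0.0/16 -> H3 at depth 16
  Q 88.87.32.202: descend 0101100001010111 ; hops seen [H2,H3] ; pick H3
  del 88.87.0.0/16 (clear depth 16)
  add 0.0.0.0/0 -> H7 at depth 0
  Q 54.213.41.177: descend 0011 ; hops seen [H7] ; pick H7
  Q 216.42.49.48: descend ε ; hops seen [H7] ; pick H7
  Q 91.11.184.123: descend 010110 ; hops seen [H7] ; pick H7
  add 56.62.229.224/28 -> H1 at depth 28
  add 56.62.229.0/24 -> H1 at depth 24
  add 179.54.105.80/28 -> H4 at depth 28
  Q 179.54.105.80: descend 1011001100110110011010010101 ; hops seen [H7,H4] ; pick H4
  add 88.87.112.0/20 -> H5 at depth 20
  Q 56.62.229.226: descend 00111000001111101110010111100 ; hops seen [H7,H1,H1] ; pick H1
  Q 56.62.229.162: descend 0011100000111110111001011 ; hops seen [H7,H1] ; pick H1
  Q 56.62.229.72: descend 001110000011111011100101 ; hops seen [H7,H1] ; pick H1
  add 179.0.0.0/8 -> H4 at depth 8
  add 88.0.0.0/6 -> H5 at depth 6
  add 179.48.0.0/12 -> H4 at depth 12
  del 179.54.105.80/28 (clear depth 28)
  del 88.0.0.0/6 (clear depth 6)
  add 88.87.127.0/24 -> H2 at depth 24
  Q 56.62.229.4: descend 001110000011111011100101 ; hops seen [H7,H1] ; pick H1
  add 56.0.0.0/8 -> H5 at depth 8
  Q 56.62.229.227: descend 00111000001111101110010111100 ; hops seen [H7,H5,H1,H1] ; pick H1
  Q 56.62.229.14: descend 001110000011111011100101 ; hops seen [H7,H5,H1] ; pick H1
  Q 179.48.168.91: descend 1011001100110 ; hops seen [H7,H4,H4] ; pick H4

== LOOKUPS ==
["H3","H7","H7","H7","H4","H1","H1","H1","H1","H1","H1","H4"]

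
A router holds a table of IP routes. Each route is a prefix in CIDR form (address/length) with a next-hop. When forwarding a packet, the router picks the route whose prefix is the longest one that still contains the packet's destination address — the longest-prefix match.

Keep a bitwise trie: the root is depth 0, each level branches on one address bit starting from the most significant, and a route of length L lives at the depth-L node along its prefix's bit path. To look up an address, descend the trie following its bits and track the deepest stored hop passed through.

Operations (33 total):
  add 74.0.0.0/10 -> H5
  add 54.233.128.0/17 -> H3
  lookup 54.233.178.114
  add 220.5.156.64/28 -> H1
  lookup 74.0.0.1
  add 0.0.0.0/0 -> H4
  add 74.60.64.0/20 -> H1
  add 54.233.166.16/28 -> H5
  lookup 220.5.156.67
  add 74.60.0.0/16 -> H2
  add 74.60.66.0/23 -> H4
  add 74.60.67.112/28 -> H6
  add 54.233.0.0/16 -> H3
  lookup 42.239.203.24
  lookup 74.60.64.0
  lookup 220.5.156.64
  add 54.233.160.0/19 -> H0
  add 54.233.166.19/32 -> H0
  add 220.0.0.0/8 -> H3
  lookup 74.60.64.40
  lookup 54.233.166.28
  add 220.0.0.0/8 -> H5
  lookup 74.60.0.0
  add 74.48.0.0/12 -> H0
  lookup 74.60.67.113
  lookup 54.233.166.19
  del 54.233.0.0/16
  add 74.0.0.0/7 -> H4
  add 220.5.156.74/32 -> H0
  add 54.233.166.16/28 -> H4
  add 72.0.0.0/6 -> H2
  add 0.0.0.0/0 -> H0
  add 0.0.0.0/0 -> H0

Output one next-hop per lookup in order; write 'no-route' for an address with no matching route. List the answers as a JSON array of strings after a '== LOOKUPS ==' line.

Apply in order:
  add 74.0.0.0/10 -> H5 at depth 10
  add 54.233.128.0/17 -> H3 at depth 17
  lookup 54.233.178.114: bits 00110110111010011 walk d0:-→d1:-→d2:-→d3:-→d4:-→d5:-→d6:-→d7:-→d8:-→d9:-→d10:-→d11:-→d12:-→d13:-→d14:-→d15:-→d16:-→d17:H3 -> H3
  add 220.5.156.64/28 -> H1 at depth 28
  lookup 74.0.0.1: bits 0100101000 walk d0:-→d1:-→d2:-→d3:-→d4:-→d5:-→d6:-→d7:-→d8:-→d9:-→d10:H5 -> H5
  add 0.0.0.0/0 -> H4 at depth 0
  add 74.60.64.0/20 -> H1 at depth 20
  add 54.233.166.16/28 -> H5 at depth 28
  lookup 220.5.156.67: bits 1101110000000101100111000100 walk d0:H4→d1:-→d2:-→d3:-→d4:-→d5:-→d6:-→d7:-→d8:-→d9:-→d10:-→d11:-→d12:-→d13:-→d14:-→d15:-→d16:-→d17:-→d18:-→d19:-→d20:-→d21:-→d22:-→d23:-→d24:-→d25:-→d26:-→d27:-→d28:H1 -> H1
  add 74.60.0.0/16 -> H2 at depth 16
  add 74.60.66.0/23 -> H4 at depth 23
  add 74.60.67.112/28 -> H6 at depth 28
  add 54.233.0.0/16 -> H3 at depth 16
  lookup 42.239.203.24: bits 001 walk d0:H4→d1:-→d2:-→d3:- -> H4
  lookup 74.60.64.0: bits 0100101000111100010000 walk d0:H4→d1:-→d2:-→d3:-→d4:-→d5:-→d6:-→d7:-→d8:-→d9:-→d10:H5→d11:-→d12:-→d13:-→d14:-→d15:-→d16:H2→d17:-→d18:-→d19:-→d20:H1→d21:-→d22:- -> H1
  lookup 220.5.156.64: bits 1101110000000101100111000100 walk d0:H4→d1:-→d2:-→d3:-→d4:-→d5:-→d6:-→d7:-→d8:-→d9:-→d10:-→d11:-→d12:-→d13:-→d14:-→d15:-→d16:-→d17:-→d18:-→d19:-→d20:-→d21:-→d22:-→d23:-→d24:-→d25:-→d26:-→d27:-→d28:H1 -> H1
  add 54.233.160.0/19 -> H0 at depth 19
  add 54.233.166.19/32 -> H0 at depth 32
  add 220.0.0.0/8 -> H3 at depth 8
  lookup 74.60.64.40: bits 0100101000111100010000 walk d0:H4→d1:-→d2:-→d3:-→d4:-→d5:-→d6:-→d7:-→d8:-→d9:-→d10:H5→d11:-→d12:-→d13:-→d14:-→d15:-→d16:H2→d17:-→d18:-→d19:-→d20:H1→d21:-→d22:- -> H1
  lookup 54.233.166.28: bits 0011011011101001101001100001 walk d0:H4→d1:-→d2:-→d3:-→d4:-→d5:-→d6:-→d7:-→d8:-→d9:-→d10:-→d11:-→d12:-→d13:-→d14:-→d15:-→d16:H3→d17:H3→d18:-→d19:H0→d20:-→d21:-→d22:-→d23:-→d24:-→d25:-→d26:-→d27:-→d28:H5 -> H5
  add 220.0.0.0/8 -> H5 at depth 8
  lookup 74.60.0.0: bits 01001010001111000 walk d0:H4→d1:-→d2:-→d3:-→d4:-→d5:-→d6:-→d7:-→d8:-→d9:-→d10:H5→d11:-→d12:-→d13:-→d14:-→d15:-→d16:H2→d17:- -> H2
  add 74.48.0.0/12 -> H0 at depth 12
  lookup 74.60.67.113: bits 0100101000111100010000110111 walk d0:H4→d1:-→d2:-→d3:-→d4:-→d5:-→d6:-→d7:-→d8:-→d9:-→d10:H5→d11:-→d12:H0→d13:-→d14:-→d15:-→d16:H2→d17:-→d18:-→d19:-→d20:H1→d21:-→d22:-→d23:H4→d24:-→d25:-→d26:-→d27:-→d28:H6 -> H6
  lookup 54.233.166.19: bits 00110110111010011010011000010011 walk d0:H4→d1:-→d2:-→d3:-→d4:-→d5:-→d6:-→d7:-→d8:-→d9:-→d10:-→d11:-→d12:-→d13:-→d14:-→d15:-→d16:H3→d17:H3→d18:-→d19:H0→d20:-→d21:-→d22:-→d23:-→d24:-→d25:-→d26:-→d27:-→d28:H5→d29:-→d30:-→d31:-→d32:H0 -> H0
  del 54.233.0.0/16 (clear depth 16)
  add 74.0.0.0/7 -> H4 at depth 7
  add 220.5.156.74/32 -> H0 at depth 32
  add 54.233.166.16/28 -> H4 at depth 28
  add 72.0.0.0/6 -> H2 at depth 6
  add 0.0.0.0/0 -> H0 at depth 0
  add 0.0.0.0/0 -> H0 at depth 0

== LOOKUPS ==
["H3","H5","H1","H4","H1","H1","H1","H5","H2","H6","H0"]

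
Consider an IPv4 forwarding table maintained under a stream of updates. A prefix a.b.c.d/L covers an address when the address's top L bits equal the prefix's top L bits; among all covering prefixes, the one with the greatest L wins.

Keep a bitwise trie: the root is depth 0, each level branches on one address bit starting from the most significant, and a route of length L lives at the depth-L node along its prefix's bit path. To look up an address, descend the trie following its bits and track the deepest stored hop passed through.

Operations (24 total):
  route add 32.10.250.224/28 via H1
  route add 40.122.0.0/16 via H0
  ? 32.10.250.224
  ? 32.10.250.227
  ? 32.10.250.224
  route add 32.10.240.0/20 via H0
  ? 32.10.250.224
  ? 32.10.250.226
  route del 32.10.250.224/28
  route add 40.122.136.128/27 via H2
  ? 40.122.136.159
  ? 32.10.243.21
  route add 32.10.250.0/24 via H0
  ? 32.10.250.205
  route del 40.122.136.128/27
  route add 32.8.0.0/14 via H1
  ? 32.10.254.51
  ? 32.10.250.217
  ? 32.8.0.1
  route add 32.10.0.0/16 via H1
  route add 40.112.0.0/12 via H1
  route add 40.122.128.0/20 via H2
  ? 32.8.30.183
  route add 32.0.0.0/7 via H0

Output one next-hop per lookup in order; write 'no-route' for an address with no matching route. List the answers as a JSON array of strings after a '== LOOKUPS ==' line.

Trace:
  add 32.10.250.224/28 -> H1 at depth 28
  add 40.122.0.0/16 -> H0 at depth 16
  ? 32.10.250.224  path d0:-→d1:-→d2:-→d3:-→d4:-→d5:-→d6:-→d7:-→d8:-→d9:-→d10:-→d11:-→d12:-→d13:-→d14:-→d15:-→d16:-→d17:-→d18:-→d19:-→d20:-→d21:-→d22:-→d23:-→d24:-→d25:-→d26:-→d27:-→d28:H1  best=H1
  ? 32.10.250.227  path d0:-→d1:-→d2:-→d3:-→d4:-→d5:-→d6:-→d7:-→d8:-→d9:-→d10:-→d11:-→d12:-→d13:-→d14:-→d15:-→d16:-→d17:-→d18:-→d19:-→d20:-→d21:-→d22:-→d23:-→d24:-→d25:-→d26:-→d27:-→d28:H1  best=H1
  ? 32.10.250.224  path d0:-→d1:-→d2:-→d3:-→d4:-→d5:-→d6:-→d7:-→d8:-→d9:-→d10:-→d11:-→d12:-→d13:-→d14:-→d15:-→d16:-→d17:-→d18:-→d19:-→d20:-→d21:-→d22:-→d23:-→d24:-→d25:-→d26:-→d27:-→d28:H1  best=H1
  add 32.10.240.0/20 -> H0 at depth 20
  ? 32.10.250.224  path d0:-→d1:-→d2:-→d3:-→d4:-→d5:-→d6:-→d7:-→d8:-→d9:-→d10:-→d11:-→d12:-→d13:-→d14:-→d15:-→d16:-→d17:-→d18:-→d19:-→d20:H0→d21:-→d22:-→d23:-→d24:-→d25:-→d26:-→d27:-→d28:H1  best=H1
  ? 32.10.250.226  path d0:-→d1:-→d2:-→d3:-→d4:-→d5:-→d6:-→d7:-→d8:-→d9:-→d10:-→d11:-→d12:-→d13:-→d14:-→d15:-→d16:-→d17:-→d18:-→d19:-→d20:H0→d21:-→d22:-→d23:-→d24:-→d25:-→d26:-→d27:-→d28:H1  best=H1
  - 32.10.250.224/28 clear@28
  add 40.122.136.128/27 -> H2 at depth 27
  ? 40.122.136.159  path d0:-→d1:-→d2:-→d3:-→d4:-→d5:-→d6:-→d7:-→d8:-→d9:-→d10:-→d11:-→d12:-→d13:-→d14:-→d15:-→d16:H0→d17:-→d18:-→d19:-→d20:-→d21:-→d22:-→d23:-→d24:-→d25:-→d26:-→d27:H2  best=H2
  ? 32.10.243.21  path d0:-→d1:-→d2:-→d3:-→d4:-→d5:-→d6:-→d7:-→d8:-→d9:-→d10:-→d11:-→d12:-→d13:-→d14:-→d15:-→d16:-→d17:-→d18:-→d19:-→d20:H0  best=H0
  add 32.10.250.0/24 -> H0 at depth 24
  ? 32.10.250.205  path d0:-→d1:-→d2:-→d3:-→d4:-→d5:-→d6:-→d7:-→d8:-→d9:-→d10:-→d11:-→d12:-→d13:-→d14:-→d15:-→d16:-→d17:-→d18:-→d19:-→d20:H0→d21:-→d22:-→d23:-→d24:H0→d25:-→d26:-  best=H0
  - 40.122.136.128/27 clear@27
  add 32.8.0.0/14 -> H1 at depth 14
  ? 32.10.254.51  path d0:-→d1:-→d2:-→d3:-→d4:-→d5:-→d6:-→d7:-→d8:-→d9:-→d10:-→d11:-→d12:-→d13:-→d14:H1→d15:-→d16:-→d17:-→d18:-→d19:-→d20:H0→d21:-  best=H0
  ? 32.10.250.217  path d0:-→d1:-→d2:-→d3:-→d4:-→d5:-→d6:-→d7:-→d8:-→d9:-→d10:-→d11:-→d12:-→d13:-→d14:H1→d15:-→d16:-→d17:-→d18:-→d19:-→d20:H0→d21:-→d22:-→d23:-→d24:H0→d25:-→d26:-  best=H0
  ? 32.8.0.1  path d0:-→d1:-→d2:-→d3:-→d4:-→d5:-→d6:-→d7:-→d8:-→d9:-→d10:-→d11:-→d12:-→d13:-→d14:H1  best=H1
  add 32.10.0.0/16 -> H1 at depth 16
  add 40.112.0.0/12 -> H1 at depth 12
  add 40.122.128.0/20 -> H2 at depth 20
  ? 32.8.30.183  path d0:-→d1:-→d2:-→d3:-→d4:-→d5:-→d6:-→d7:-→d8:-→d9:-→d10:-→d11:-→d12:-→d13:-→d14:H1  best=H1
  add 32.0.0.0/7 -> H0 at depth 7

== LOOKUPS ==
["H1","H1","H1","H1","H1","H2","H0","H0","H0","H0","H1","H1"]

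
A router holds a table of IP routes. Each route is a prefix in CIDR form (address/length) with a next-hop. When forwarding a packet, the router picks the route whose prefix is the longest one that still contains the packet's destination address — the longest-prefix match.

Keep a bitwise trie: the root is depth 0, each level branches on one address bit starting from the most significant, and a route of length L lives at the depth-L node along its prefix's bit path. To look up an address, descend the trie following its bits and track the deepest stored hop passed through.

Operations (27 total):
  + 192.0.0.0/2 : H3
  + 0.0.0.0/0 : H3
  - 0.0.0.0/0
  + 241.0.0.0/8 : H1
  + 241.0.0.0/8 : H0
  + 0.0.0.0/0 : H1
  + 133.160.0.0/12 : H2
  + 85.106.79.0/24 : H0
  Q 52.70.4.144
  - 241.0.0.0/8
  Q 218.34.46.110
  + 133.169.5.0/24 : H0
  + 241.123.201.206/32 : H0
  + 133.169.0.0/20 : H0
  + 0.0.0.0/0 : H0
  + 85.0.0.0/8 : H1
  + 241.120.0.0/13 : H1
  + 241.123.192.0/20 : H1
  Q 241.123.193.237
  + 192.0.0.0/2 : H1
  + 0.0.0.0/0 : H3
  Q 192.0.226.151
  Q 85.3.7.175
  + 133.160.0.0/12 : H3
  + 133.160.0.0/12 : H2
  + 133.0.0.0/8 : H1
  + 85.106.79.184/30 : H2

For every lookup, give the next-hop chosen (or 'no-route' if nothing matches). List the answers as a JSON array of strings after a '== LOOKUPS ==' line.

Trace:
  add 192.0.0.0/2 -> H3 at depth 2
  add 0.0.0.0/0 -> H3 at depth 0
  del 0.0.0.0/0 (clear depth 0)
  add 241.0.0.0/8 -> H1 at depth 8
  add 241.0.0.0/8 -> H0 at depth 8
  add 0.0.0.0/0 -> H1 at depth 0
  add 133.160.0.0/12 -> H2 at depth 12
  add 85.106.79.0/24 -> H0 at depth 24
  lookup 52.70.4.144: bits 0 walk d0:H1→d1:- -> H1
  del 241.0.0.0/8 (clear depth 8)
  lookup 218.34.46.110: bits 11 walk d0:H1→d1:-→d2:H3 -> H3
  add 133.169.5.0/24 -> H0 at depth 24
  add 241.123.201.206/32 -> H0 at depth 32
  add 133.169.0.0/20 -> H0 at depth 20
  add 0.0.0.0/0 -> H0 at depth 0
  add 85.0.0.0/8 -> H1 at depth 8
  add 241.120.0.0/13 -> H1 at depth 13
  add 241.123.192.0/20 -> H1 at depth 20
  lookup 241.123.193.237: bits 11110001011110111100 walk d0:H0→d1:-→d2:H3→d3:-→d4:-→d5:-→d6:-→d7:-→d8:-→d9:-→d10:-→d11:-→d12:-→d13:H1→d14:-→d15:-→d16:-→d17:-→d18:-→d19:-→d20:H1 -> H1
  add 192.0.0.0/2 -> H1 at depth 2
  add 0.0.0.0/0 -> H3 at depth 0
  lookup 192.0.226.151: bits 11 walk d0:H3→d1:-→d2:H1 -> H1
  lookup 85.3.7.175: bits 010101010 walk d0:H3→d1:-→d2:-→d3:-→d4:-→d5:-→d6:-→d7:-→d8:H1→d9:- -> H1
  add 133.160.0.0/12 -> H3 at depth 12
  add 133.160.0.0/12 -> H2 at depth 12
  add 133.0.0.0/8 -> H1 at depth 8
  add 85.106.79.184/30 -> H2 at depth 30

== LOOKUPS ==
["H1","H3","H1","H1","H1"]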